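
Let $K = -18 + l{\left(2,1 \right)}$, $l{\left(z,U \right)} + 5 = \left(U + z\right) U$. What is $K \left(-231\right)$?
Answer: $4620$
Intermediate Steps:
$l{\left(z,U \right)} = -5 + U \left(U + z\right)$ ($l{\left(z,U \right)} = -5 + \left(U + z\right) U = -5 + U \left(U + z\right)$)
$K = -20$ ($K = -18 + \left(-5 + 1^{2} + 1 \cdot 2\right) = -18 + \left(-5 + 1 + 2\right) = -18 - 2 = -20$)
$K \left(-231\right) = \left(-20\right) \left(-231\right) = 4620$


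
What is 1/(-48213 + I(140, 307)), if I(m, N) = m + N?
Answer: -1/47766 ≈ -2.0935e-5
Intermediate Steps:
I(m, N) = N + m
1/(-48213 + I(140, 307)) = 1/(-48213 + (307 + 140)) = 1/(-48213 + 447) = 1/(-47766) = -1/47766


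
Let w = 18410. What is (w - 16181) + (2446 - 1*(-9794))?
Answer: 14469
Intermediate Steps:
(w - 16181) + (2446 - 1*(-9794)) = (18410 - 16181) + (2446 - 1*(-9794)) = 2229 + (2446 + 9794) = 2229 + 12240 = 14469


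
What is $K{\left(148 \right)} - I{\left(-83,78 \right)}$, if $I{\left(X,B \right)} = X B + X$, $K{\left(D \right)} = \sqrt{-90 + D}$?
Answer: $6557 + \sqrt{58} \approx 6564.6$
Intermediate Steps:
$I{\left(X,B \right)} = X + B X$ ($I{\left(X,B \right)} = B X + X = X + B X$)
$K{\left(148 \right)} - I{\left(-83,78 \right)} = \sqrt{-90 + 148} - - 83 \left(1 + 78\right) = \sqrt{58} - \left(-83\right) 79 = \sqrt{58} - -6557 = \sqrt{58} + 6557 = 6557 + \sqrt{58}$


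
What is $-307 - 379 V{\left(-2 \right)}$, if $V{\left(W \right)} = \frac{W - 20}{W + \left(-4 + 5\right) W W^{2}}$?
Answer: $- \frac{5704}{5} \approx -1140.8$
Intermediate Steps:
$V{\left(W \right)} = \frac{-20 + W}{W + W^{3}}$ ($V{\left(W \right)} = \frac{-20 + W}{W + 1 W W^{2}} = \frac{-20 + W}{W + W W^{2}} = \frac{-20 + W}{W + W^{3}}$)
$-307 - 379 V{\left(-2 \right)} = -307 - 379 \frac{-20 - 2}{-2 + \left(-2\right)^{3}} = -307 - 379 \frac{1}{-2 - 8} \left(-22\right) = -307 - 379 \frac{1}{-10} \left(-22\right) = -307 - 379 \left(\left(- \frac{1}{10}\right) \left(-22\right)\right) = -307 - \frac{4169}{5} = - \frac{5704}{5}$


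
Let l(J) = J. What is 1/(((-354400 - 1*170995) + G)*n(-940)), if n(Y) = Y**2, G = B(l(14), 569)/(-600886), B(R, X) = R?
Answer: -300443/139477364492931200 ≈ -2.1541e-12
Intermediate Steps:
G = -7/300443 (G = 14/(-600886) = 14*(-1/600886) = -7/300443 ≈ -2.3299e-5)
1/(((-354400 - 1*170995) + G)*n(-940)) = 1/(((-354400 - 1*170995) - 7/300443)*((-940)**2)) = 1/((-354400 - 170995) - 7/300443*883600) = (1/883600)/(-525395 - 7/300443) = (1/883600)/(-157851249992/300443) = -300443/157851249992*1/883600 = -300443/139477364492931200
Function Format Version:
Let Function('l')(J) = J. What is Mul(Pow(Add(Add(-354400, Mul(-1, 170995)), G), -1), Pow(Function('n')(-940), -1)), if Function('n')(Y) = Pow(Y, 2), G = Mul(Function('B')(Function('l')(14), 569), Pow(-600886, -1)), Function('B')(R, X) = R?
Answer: Rational(-300443, 139477364492931200) ≈ -2.1541e-12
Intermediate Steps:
G = Rational(-7, 300443) (G = Mul(14, Pow(-600886, -1)) = Mul(14, Rational(-1, 600886)) = Rational(-7, 300443) ≈ -2.3299e-5)
Mul(Pow(Add(Add(-354400, Mul(-1, 170995)), G), -1), Pow(Function('n')(-940), -1)) = Mul(Pow(Add(Add(-354400, Mul(-1, 170995)), Rational(-7, 300443)), -1), Pow(Pow(-940, 2), -1)) = Mul(Pow(Add(Add(-354400, -170995), Rational(-7, 300443)), -1), Pow(883600, -1)) = Mul(Pow(Add(-525395, Rational(-7, 300443)), -1), Rational(1, 883600)) = Mul(Pow(Rational(-157851249992, 300443), -1), Rational(1, 883600)) = Mul(Rational(-300443, 157851249992), Rational(1, 883600)) = Rational(-300443, 139477364492931200)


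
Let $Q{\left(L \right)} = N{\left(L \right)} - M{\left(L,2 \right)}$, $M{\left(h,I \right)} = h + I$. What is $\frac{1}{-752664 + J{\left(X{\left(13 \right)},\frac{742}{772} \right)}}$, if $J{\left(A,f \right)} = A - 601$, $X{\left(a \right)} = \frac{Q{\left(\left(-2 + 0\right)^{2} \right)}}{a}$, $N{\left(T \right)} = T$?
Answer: $- \frac{13}{9792447} \approx -1.3276 \cdot 10^{-6}$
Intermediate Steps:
$M{\left(h,I \right)} = I + h$
$Q{\left(L \right)} = -2$ ($Q{\left(L \right)} = L - \left(2 + L\right) = -2$)
$X{\left(a \right)} = - \frac{2}{a}$
$J{\left(A,f \right)} = -601 + A$
$\frac{1}{-752664 + J{\left(X{\left(13 \right)},\frac{742}{772} \right)}} = \frac{1}{-752664 - \left(601 + \frac{2}{13}\right)} = \frac{1}{-752664 - \frac{7815}{13}} = \frac{1}{- \frac{9792447}{13}} = - \frac{13}{9792447}$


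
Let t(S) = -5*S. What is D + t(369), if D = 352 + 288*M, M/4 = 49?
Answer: 54955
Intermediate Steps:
M = 196 (M = 4*49 = 196)
D = 56800 (D = 352 + 288*196 = 352 + 56448 = 56800)
D + t(369) = 56800 - 5*369 = 56800 - 1845 = 54955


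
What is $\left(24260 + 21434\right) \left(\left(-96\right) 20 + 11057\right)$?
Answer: $417506078$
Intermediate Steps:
$\left(24260 + 21434\right) \left(\left(-96\right) 20 + 11057\right) = 45694 \left(-1920 + 11057\right) = 45694 \cdot 9137 = 417506078$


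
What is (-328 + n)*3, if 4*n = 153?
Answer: -3477/4 ≈ -869.25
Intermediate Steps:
n = 153/4 (n = (1/4)*153 = 153/4 ≈ 38.250)
(-328 + n)*3 = (-328 + 153/4)*3 = -1159/4*3 = -3477/4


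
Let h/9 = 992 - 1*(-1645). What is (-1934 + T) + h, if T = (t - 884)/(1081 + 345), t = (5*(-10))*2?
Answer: 15542195/713 ≈ 21798.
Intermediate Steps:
t = -100 (t = -50*2 = -100)
T = -492/713 (T = (-100 - 884)/(1081 + 345) = -984/1426 = -984*1/1426 = -492/713 ≈ -0.69004)
h = 23733 (h = 9*(992 - 1*(-1645)) = 9*(992 + 1645) = 9*2637 = 23733)
(-1934 + T) + h = (-1934 - 492/713) + 23733 = -1379434/713 + 23733 = 15542195/713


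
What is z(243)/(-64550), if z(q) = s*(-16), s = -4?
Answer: -32/32275 ≈ -0.00099148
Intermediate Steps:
z(q) = 64 (z(q) = -4*(-16) = 64)
z(243)/(-64550) = 64/(-64550) = 64*(-1/64550) = -32/32275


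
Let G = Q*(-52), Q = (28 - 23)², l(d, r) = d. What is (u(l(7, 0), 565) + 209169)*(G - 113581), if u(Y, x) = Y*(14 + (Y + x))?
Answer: -24500785751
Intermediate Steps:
u(Y, x) = Y*(14 + Y + x)
Q = 25 (Q = 5² = 25)
G = -1300 (G = 25*(-52) = -1300)
(u(l(7, 0), 565) + 209169)*(G - 113581) = (7*(14 + 7 + 565) + 209169)*(-1300 - 113581) = (7*586 + 209169)*(-114881) = (4102 + 209169)*(-114881) = 213271*(-114881) = -24500785751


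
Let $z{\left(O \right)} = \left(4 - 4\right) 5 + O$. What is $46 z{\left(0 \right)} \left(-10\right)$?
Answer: $0$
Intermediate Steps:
$z{\left(O \right)} = O$ ($z{\left(O \right)} = 0 \cdot 5 + O = 0 + O = O$)
$46 z{\left(0 \right)} \left(-10\right) = 46 \cdot 0 \left(-10\right) = 0 \left(-10\right) = 0$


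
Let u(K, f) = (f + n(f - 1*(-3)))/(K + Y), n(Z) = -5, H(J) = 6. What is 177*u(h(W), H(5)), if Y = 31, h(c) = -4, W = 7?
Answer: 59/9 ≈ 6.5556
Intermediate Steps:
u(K, f) = (-5 + f)/(31 + K) (u(K, f) = (f - 5)/(K + 31) = (-5 + f)/(31 + K))
177*u(h(W), H(5)) = 177*((-5 + 6)/(31 - 4)) = 177*(1/27) = 59/9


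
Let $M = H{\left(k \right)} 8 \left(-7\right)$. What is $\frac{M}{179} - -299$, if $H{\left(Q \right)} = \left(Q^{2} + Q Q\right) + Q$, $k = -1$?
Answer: $\frac{53465}{179} \approx 298.69$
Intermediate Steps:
$H{\left(Q \right)} = Q + 2 Q^{2}$ ($H{\left(Q \right)} = \left(Q^{2} + Q^{2}\right) + Q = 2 Q^{2} + Q = Q + 2 Q^{2}$)
$M = -56$ ($M = - (1 + 2 \left(-1\right)) 8 \left(-7\right) = - (1 - 2) 8 \left(-7\right) = \left(-1\right) \left(-1\right) 8 \left(-7\right) = 1 \cdot 8 \left(-7\right) = 8 \left(-7\right) = -56$)
$\frac{M}{179} - -299 = - \frac{56}{179} - -299 = \left(-56\right) \frac{1}{179} + 299 = - \frac{56}{179} + 299 = \frac{53465}{179}$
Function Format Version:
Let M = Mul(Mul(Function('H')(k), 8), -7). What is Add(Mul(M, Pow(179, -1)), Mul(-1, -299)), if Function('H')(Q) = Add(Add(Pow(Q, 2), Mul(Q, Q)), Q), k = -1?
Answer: Rational(53465, 179) ≈ 298.69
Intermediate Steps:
Function('H')(Q) = Add(Q, Mul(2, Pow(Q, 2))) (Function('H')(Q) = Add(Add(Pow(Q, 2), Pow(Q, 2)), Q) = Add(Mul(2, Pow(Q, 2)), Q) = Add(Q, Mul(2, Pow(Q, 2))))
M = -56 (M = Mul(Mul(Mul(-1, Add(1, Mul(2, -1))), 8), -7) = Mul(Mul(Mul(-1, Add(1, -2)), 8), -7) = Mul(Mul(Mul(-1, -1), 8), -7) = Mul(Mul(1, 8), -7) = Mul(8, -7) = -56)
Add(Mul(M, Pow(179, -1)), Mul(-1, -299)) = Add(Mul(-56, Pow(179, -1)), Mul(-1, -299)) = Add(Mul(-56, Rational(1, 179)), 299) = Add(Rational(-56, 179), 299) = Rational(53465, 179)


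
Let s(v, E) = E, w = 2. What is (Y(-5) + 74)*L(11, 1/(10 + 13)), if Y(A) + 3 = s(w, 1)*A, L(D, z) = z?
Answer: 66/23 ≈ 2.8696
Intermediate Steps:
Y(A) = -3 + A (Y(A) = -3 + 1*A = -3 + A)
(Y(-5) + 74)*L(11, 1/(10 + 13)) = ((-3 - 5) + 74)/(10 + 13) = (-8 + 74)/23 = 66*(1/23) = 66/23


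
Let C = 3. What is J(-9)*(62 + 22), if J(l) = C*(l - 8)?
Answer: -4284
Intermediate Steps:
J(l) = -24 + 3*l (J(l) = 3*(l - 8) = 3*(-8 + l) = -24 + 3*l)
J(-9)*(62 + 22) = (-24 + 3*(-9))*(62 + 22) = (-24 - 27)*84 = -51*84 = -4284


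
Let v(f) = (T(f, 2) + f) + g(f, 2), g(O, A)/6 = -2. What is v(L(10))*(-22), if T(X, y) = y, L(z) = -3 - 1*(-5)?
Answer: 176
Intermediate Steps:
g(O, A) = -12 (g(O, A) = 6*(-2) = -12)
L(z) = 2 (L(z) = -3 + 5 = 2)
v(f) = -10 + f (v(f) = (2 + f) - 12 = -10 + f)
v(L(10))*(-22) = (-10 + 2)*(-22) = -8*(-22) = 176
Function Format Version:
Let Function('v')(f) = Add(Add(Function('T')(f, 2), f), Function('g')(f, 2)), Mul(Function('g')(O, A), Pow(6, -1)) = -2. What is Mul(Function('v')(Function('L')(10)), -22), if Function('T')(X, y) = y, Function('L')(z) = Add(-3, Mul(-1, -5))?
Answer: 176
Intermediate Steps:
Function('g')(O, A) = -12 (Function('g')(O, A) = Mul(6, -2) = -12)
Function('L')(z) = 2 (Function('L')(z) = Add(-3, 5) = 2)
Function('v')(f) = Add(-10, f) (Function('v')(f) = Add(Add(2, f), -12) = Add(-10, f))
Mul(Function('v')(Function('L')(10)), -22) = Mul(Add(-10, 2), -22) = Mul(-8, -22) = 176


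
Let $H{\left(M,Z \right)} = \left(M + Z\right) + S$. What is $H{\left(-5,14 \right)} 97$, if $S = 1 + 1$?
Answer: $1067$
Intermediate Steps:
$S = 2$
$H{\left(M,Z \right)} = 2 + M + Z$ ($H{\left(M,Z \right)} = \left(M + Z\right) + 2 = 2 + M + Z$)
$H{\left(-5,14 \right)} 97 = \left(2 - 5 + 14\right) 97 = 11 \cdot 97 = 1067$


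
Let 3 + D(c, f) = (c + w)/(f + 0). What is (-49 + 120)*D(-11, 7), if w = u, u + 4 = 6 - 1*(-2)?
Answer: -284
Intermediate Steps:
u = 4 (u = -4 + (6 - 1*(-2)) = -4 + (6 + 2) = -4 + 8 = 4)
w = 4
D(c, f) = -3 + (4 + c)/f (D(c, f) = -3 + (c + 4)/(f + 0) = -3 + (4 + c)/f)
(-49 + 120)*D(-11, 7) = (-49 + 120)*((4 - 11 - 3*7)/7) = 71*((4 - 11 - 21)/7) = 71*((⅐)*(-28)) = 71*(-4) = -284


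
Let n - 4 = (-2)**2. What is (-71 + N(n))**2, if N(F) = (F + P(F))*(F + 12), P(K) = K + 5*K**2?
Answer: 44209201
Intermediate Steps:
n = 8 (n = 4 + (-2)**2 = 4 + 4 = 8)
N(F) = (12 + F)*(F + F*(1 + 5*F)) (N(F) = (F + F*(1 + 5*F))*(F + 12) = (F + F*(1 + 5*F))*(12 + F) = (12 + F)*(F + F*(1 + 5*F)))
(-71 + N(n))**2 = (-71 + 8*(24 + 5*8**2 + 62*8))**2 = (-71 + 8*(24 + 5*64 + 496))**2 = (-71 + 8*(24 + 320 + 496))**2 = (-71 + 8*840)**2 = (-71 + 6720)**2 = 6649**2 = 44209201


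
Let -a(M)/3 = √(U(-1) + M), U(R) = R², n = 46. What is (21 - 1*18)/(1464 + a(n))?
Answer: 488/238097 + √47/238097 ≈ 0.0020784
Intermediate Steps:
a(M) = -3*√(1 + M) (a(M) = -3*√((-1)² + M) = -3*√(1 + M))
(21 - 1*18)/(1464 + a(n)) = (21 - 1*18)/(1464 - 3*√(1 + 46)) = (21 - 18)/(1464 - 3*√47) = 3/(1464 - 3*√47)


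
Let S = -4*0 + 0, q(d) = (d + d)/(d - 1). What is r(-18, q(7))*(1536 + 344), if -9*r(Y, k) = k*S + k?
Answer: -13160/27 ≈ -487.41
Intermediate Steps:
q(d) = 2*d/(-1 + d) (q(d) = (2*d)/(-1 + d) = 2*d/(-1 + d))
S = 0 (S = 0 + 0 = 0)
r(Y, k) = -k/9 (r(Y, k) = -(k*0 + k)/9 = -(0 + k)/9 = -k/9)
r(-18, q(7))*(1536 + 344) = (-2*7/(9*(-1 + 7)))*(1536 + 344) = -2*7/(9*6)*1880 = -⅑*7/3*1880 = -7/27*1880 = -13160/27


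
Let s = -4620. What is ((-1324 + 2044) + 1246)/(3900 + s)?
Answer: -983/360 ≈ -2.7306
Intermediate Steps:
((-1324 + 2044) + 1246)/(3900 + s) = ((-1324 + 2044) + 1246)/(3900 - 4620) = (720 + 1246)/(-720) = 1966*(-1/720) = -983/360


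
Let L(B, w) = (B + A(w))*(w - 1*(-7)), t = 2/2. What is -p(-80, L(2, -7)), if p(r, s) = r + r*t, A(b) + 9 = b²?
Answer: 160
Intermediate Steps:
A(b) = -9 + b²
t = 1 (t = 2*(½) = 1)
L(B, w) = (7 + w)*(-9 + B + w²) (L(B, w) = (B + (-9 + w²))*(w - 1*(-7)) = (-9 + B + w²)*(w + 7) = (-9 + B + w²)*(7 + w) = (7 + w)*(-9 + B + w²))
p(r, s) = 2*r (p(r, s) = r + r*1 = r + r = 2*r)
-p(-80, L(2, -7)) = -2*(-80) = -1*(-160) = 160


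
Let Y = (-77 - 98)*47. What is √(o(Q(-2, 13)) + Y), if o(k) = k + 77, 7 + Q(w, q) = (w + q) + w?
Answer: I*√8146 ≈ 90.255*I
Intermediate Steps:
Q(w, q) = -7 + q + 2*w (Q(w, q) = -7 + ((w + q) + w) = -7 + ((q + w) + w) = -7 + (q + 2*w) = -7 + q + 2*w)
o(k) = 77 + k
Y = -8225 (Y = -175*47 = -8225)
√(o(Q(-2, 13)) + Y) = √((77 + (-7 + 13 + 2*(-2))) - 8225) = √((77 + (-7 + 13 - 4)) - 8225) = √((77 + 2) - 8225) = √(79 - 8225) = √(-8146) = I*√8146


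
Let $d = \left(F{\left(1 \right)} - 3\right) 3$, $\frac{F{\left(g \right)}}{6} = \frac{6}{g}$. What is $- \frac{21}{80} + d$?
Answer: $\frac{7899}{80} \approx 98.738$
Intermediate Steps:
$F{\left(g \right)} = \frac{36}{g}$ ($F{\left(g \right)} = 6 \frac{6}{g} = \frac{36}{g}$)
$d = 99$ ($d = \left(\frac{36}{1} - 3\right) 3 = \left(36 \cdot 1 + \left(-4 + 1\right)\right) 3 = \left(36 - 3\right) 3 = 33 \cdot 3 = 99$)
$- \frac{21}{80} + d = - \frac{21}{80} + 99 = \frac{7899}{80}$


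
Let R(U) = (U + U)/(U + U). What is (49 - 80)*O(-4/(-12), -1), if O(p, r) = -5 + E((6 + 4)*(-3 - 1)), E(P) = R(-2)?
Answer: 124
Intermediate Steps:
R(U) = 1 (R(U) = (2*U)/((2*U)) = (2*U)*(1/(2*U)) = 1)
E(P) = 1
O(p, r) = -4 (O(p, r) = -5 + 1 = -4)
(49 - 80)*O(-4/(-12), -1) = (49 - 80)*(-4) = -31*(-4) = 124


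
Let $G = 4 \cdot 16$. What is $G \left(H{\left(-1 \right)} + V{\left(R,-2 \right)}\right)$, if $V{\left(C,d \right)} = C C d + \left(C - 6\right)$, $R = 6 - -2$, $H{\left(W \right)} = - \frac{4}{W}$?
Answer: $-7808$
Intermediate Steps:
$R = 8$ ($R = 6 + 2 = 8$)
$V{\left(C,d \right)} = -6 + C + d C^{2}$ ($V{\left(C,d \right)} = C^{2} d + \left(C - 6\right) = d C^{2} + \left(-6 + C\right) = -6 + C + d C^{2}$)
$G = 64$
$G \left(H{\left(-1 \right)} + V{\left(R,-2 \right)}\right) = 64 \left(- \frac{4}{-1} - \left(-2 + 128\right)\right) = 64 \left(\left(-4\right) \left(-1\right) - 126\right) = 64 \left(4 - 126\right) = 64 \left(-122\right) = -7808$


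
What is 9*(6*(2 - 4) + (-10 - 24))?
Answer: -414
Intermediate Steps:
9*(6*(2 - 4) + (-10 - 24)) = 9*(6*(-2) - 34) = 9*(-12 - 34) = 9*(-46) = -414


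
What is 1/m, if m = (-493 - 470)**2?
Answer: 1/927369 ≈ 1.0783e-6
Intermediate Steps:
m = 927369 (m = (-963)**2 = 927369)
1/m = 1/927369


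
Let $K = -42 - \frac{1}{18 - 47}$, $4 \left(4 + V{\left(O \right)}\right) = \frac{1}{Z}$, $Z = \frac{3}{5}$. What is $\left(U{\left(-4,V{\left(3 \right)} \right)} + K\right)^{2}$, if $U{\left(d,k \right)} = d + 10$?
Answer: $\frac{1087849}{841} \approx 1293.5$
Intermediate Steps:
$Z = \frac{3}{5}$ ($Z = 3 \cdot \frac{1}{5} = \frac{3}{5} \approx 0.6$)
$V{\left(O \right)} = - \frac{43}{12}$ ($V{\left(O \right)} = -4 + \frac{1}{4 \cdot \frac{3}{5}} = -4 + \frac{1}{4} \cdot \frac{5}{3} = -4 + \frac{5}{12} = - \frac{43}{12}$)
$U{\left(d,k \right)} = 10 + d$
$K = - \frac{1217}{29}$ ($K = -42 - \frac{1}{-29} = -42 - - \frac{1}{29} = -42 + \frac{1}{29} = - \frac{1217}{29} \approx -41.966$)
$\left(U{\left(-4,V{\left(3 \right)} \right)} + K\right)^{2} = \left(\left(10 - 4\right) - \frac{1217}{29}\right)^{2} = \left(6 - \frac{1217}{29}\right)^{2} = \left(- \frac{1043}{29}\right)^{2} = \frac{1087849}{841}$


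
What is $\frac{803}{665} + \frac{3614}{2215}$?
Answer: $\frac{836391}{294595} \approx 2.8391$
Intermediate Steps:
$\frac{803}{665} + \frac{3614}{2215} = \frac{836391}{294595}$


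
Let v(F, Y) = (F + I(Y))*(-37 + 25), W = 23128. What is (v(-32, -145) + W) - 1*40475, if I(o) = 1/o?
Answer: -2459623/145 ≈ -16963.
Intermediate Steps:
v(F, Y) = -12*F - 12/Y (v(F, Y) = (F + 1/Y)*(-37 + 25) = (F + 1/Y)*(-12) = -12*F - 12/Y)
(v(-32, -145) + W) - 1*40475 = ((-12*(-32) - 12/(-145)) + 23128) - 1*40475 = ((384 - 12*(-1/145)) + 23128) - 40475 = ((384 + 12/145) + 23128) - 40475 = (55692/145 + 23128) - 40475 = 3409252/145 - 40475 = -2459623/145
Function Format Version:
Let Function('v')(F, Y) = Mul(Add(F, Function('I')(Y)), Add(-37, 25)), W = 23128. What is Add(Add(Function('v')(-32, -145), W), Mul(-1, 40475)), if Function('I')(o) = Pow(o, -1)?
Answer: Rational(-2459623, 145) ≈ -16963.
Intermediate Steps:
Function('v')(F, Y) = Add(Mul(-12, F), Mul(-12, Pow(Y, -1))) (Function('v')(F, Y) = Mul(Add(F, Pow(Y, -1)), Add(-37, 25)) = Mul(Add(F, Pow(Y, -1)), -12) = Add(Mul(-12, F), Mul(-12, Pow(Y, -1))))
Add(Add(Function('v')(-32, -145), W), Mul(-1, 40475)) = Add(Add(Add(Mul(-12, -32), Mul(-12, Pow(-145, -1))), 23128), Mul(-1, 40475)) = Add(Add(Add(384, Mul(-12, Rational(-1, 145))), 23128), -40475) = Add(Add(Add(384, Rational(12, 145)), 23128), -40475) = Add(Add(Rational(55692, 145), 23128), -40475) = Add(Rational(3409252, 145), -40475) = Rational(-2459623, 145)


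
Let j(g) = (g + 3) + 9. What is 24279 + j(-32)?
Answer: 24259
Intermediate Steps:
j(g) = 12 + g (j(g) = (3 + g) + 9 = 12 + g)
24279 + j(-32) = 24279 + (12 - 32) = 24279 - 20 = 24259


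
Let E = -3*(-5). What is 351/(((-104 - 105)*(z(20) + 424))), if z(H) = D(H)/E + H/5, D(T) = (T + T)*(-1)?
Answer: -1053/266684 ≈ -0.0039485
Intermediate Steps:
E = 15
D(T) = -2*T (D(T) = (2*T)*(-1) = -2*T)
z(H) = H/15 (z(H) = -2*H/15 + H/5 = H/15)
351/(((-104 - 105)*(z(20) + 424))) = 351/(((-104 - 105)*((1/15)*20 + 424))) = 351/((-209*(4/3 + 424))) = 351/((-209*1276/3)) = 351/(-266684/3) = 351*(-3/266684) = -1053/266684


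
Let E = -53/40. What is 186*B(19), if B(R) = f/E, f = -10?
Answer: 74400/53 ≈ 1403.8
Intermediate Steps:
E = -53/40 (E = -53*1/40 = -53/40 ≈ -1.3250)
B(R) = 400/53 (B(R) = -10/(-53/40) = -10*(-40/53) = 400/53)
186*B(19) = 186*(400/53) = 74400/53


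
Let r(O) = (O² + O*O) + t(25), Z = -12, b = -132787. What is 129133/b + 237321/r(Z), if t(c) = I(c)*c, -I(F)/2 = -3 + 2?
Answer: 31469496673/44882006 ≈ 701.16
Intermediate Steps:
I(F) = 2 (I(F) = -2*(-3 + 2) = -2*(-1) = 2)
t(c) = 2*c
r(O) = 50 + 2*O² (r(O) = (O² + O*O) + 2*25 = (O² + O²) + 50 = 2*O² + 50 = 50 + 2*O²)
129133/b + 237321/r(Z) = 129133/(-132787) + 237321/(50 + 2*(-12)²) = 129133*(-1/132787) + 237321/(50 + 2*144) = -129133/132787 + 237321/(50 + 288) = -129133/132787 + 237321/338 = 31469496673/44882006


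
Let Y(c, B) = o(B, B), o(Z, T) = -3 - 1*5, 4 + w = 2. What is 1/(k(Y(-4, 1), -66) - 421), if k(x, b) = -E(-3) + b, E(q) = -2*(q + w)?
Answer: -1/497 ≈ -0.0020121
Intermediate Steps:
w = -2 (w = -4 + 2 = -2)
o(Z, T) = -8 (o(Z, T) = -3 - 5 = -8)
Y(c, B) = -8
E(q) = 4 - 2*q (E(q) = -2*(q - 2) = -2*(-2 + q) = 4 - 2*q)
k(x, b) = -10 + b (k(x, b) = -(4 - 2*(-3)) + b = -(4 + 6) + b = -1*10 + b = -10 + b)
1/(k(Y(-4, 1), -66) - 421) = 1/((-10 - 66) - 421) = 1/(-76 - 421) = 1/(-497) = -1/497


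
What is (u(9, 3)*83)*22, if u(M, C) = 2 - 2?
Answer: 0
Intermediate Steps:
u(M, C) = 0
(u(9, 3)*83)*22 = (0*83)*22 = 0*22 = 0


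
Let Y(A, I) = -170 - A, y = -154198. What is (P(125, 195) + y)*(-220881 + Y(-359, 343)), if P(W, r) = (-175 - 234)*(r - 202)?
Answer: 33398423820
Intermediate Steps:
P(W, r) = 82618 - 409*r (P(W, r) = -409*(-202 + r) = 82618 - 409*r)
(P(125, 195) + y)*(-220881 + Y(-359, 343)) = ((82618 - 409*195) - 154198)*(-220881 + (-170 - 1*(-359))) = ((82618 - 79755) - 154198)*(-220881 + (-170 + 359)) = (2863 - 154198)*(-220881 + 189) = -151335*(-220692) = 33398423820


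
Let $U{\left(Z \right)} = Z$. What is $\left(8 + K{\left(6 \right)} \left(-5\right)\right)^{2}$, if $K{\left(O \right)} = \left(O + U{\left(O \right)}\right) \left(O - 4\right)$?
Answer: $12544$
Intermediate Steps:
$K{\left(O \right)} = 2 O \left(-4 + O\right)$ ($K{\left(O \right)} = \left(O + O\right) \left(O - 4\right) = 2 O \left(-4 + O\right)$)
$\left(8 + K{\left(6 \right)} \left(-5\right)\right)^{2} = \left(8 + 2 \cdot 6 \left(-4 + 6\right) \left(-5\right)\right)^{2} = \left(8 + 2 \cdot 6 \cdot 2 \left(-5\right)\right)^{2} = \left(8 + 24 \left(-5\right)\right)^{2} = \left(8 - 120\right)^{2} = \left(-112\right)^{2} = 12544$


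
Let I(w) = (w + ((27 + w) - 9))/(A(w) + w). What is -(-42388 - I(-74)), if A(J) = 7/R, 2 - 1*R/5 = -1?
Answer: 46755914/1103 ≈ 42390.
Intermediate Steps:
R = 15 (R = 10 - 5*(-1) = 10 + 5 = 15)
A(J) = 7/15
I(w) = (18 + 2*w)/(7/15 + w) (I(w) = (w + ((27 + w) - 9))/(7/15 + w) = (w + (18 + w))/(7/15 + w) = (18 + 2*w)/(7/15 + w))
-(-42388 - I(-74)) = -(-42388 - 30*(9 - 74)/(7 + 15*(-74))) = -(-42388 - 30*(-65)/(7 - 1110)) = -(-42388 - 30*(-65)/(-1103)) = -(-42388 - 30*(-1)*(-65)/1103) = -(-42388 - 1*1950/1103) = -(-42388 - 1950/1103) = -1*(-46755914/1103) = 46755914/1103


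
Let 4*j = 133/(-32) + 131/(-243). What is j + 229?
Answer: 7086305/31104 ≈ 227.83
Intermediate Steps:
j = -36511/31104 (j = (133/(-32) + 131/(-243))/4 = (133*(-1/32) + 131*(-1/243))/4 = (-133/32 - 131/243)/4 = (¼)*(-36511/7776) = -36511/31104 ≈ -1.1738)
j + 229 = -36511/31104 + 229 = 7086305/31104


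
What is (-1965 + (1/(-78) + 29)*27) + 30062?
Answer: 750871/26 ≈ 28880.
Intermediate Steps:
(-1965 + (1/(-78) + 29)*27) + 30062 = (-1965 + (-1/78 + 29)*27) + 30062 = (-1965 + (2261/78)*27) + 30062 = (-1965 + 20349/26) + 30062 = -30741/26 + 30062 = 750871/26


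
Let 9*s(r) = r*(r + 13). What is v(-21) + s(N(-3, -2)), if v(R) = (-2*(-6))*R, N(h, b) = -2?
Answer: -2290/9 ≈ -254.44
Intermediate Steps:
s(r) = r*(13 + r)/9 (s(r) = (r*(r + 13))/9 = (r*(13 + r))/9 = r*(13 + r)/9)
v(R) = 12*R
v(-21) + s(N(-3, -2)) = 12*(-21) + (⅑)*(-2)*(13 - 2) = -252 + (⅑)*(-2)*11 = -252 - 22/9 = -2290/9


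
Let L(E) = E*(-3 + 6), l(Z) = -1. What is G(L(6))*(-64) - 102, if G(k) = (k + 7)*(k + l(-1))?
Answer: -27302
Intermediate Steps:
L(E) = 3*E (L(E) = E*3 = 3*E)
G(k) = (-1 + k)*(7 + k) (G(k) = (k + 7)*(k - 1) = (7 + k)*(-1 + k) = (-1 + k)*(7 + k))
G(L(6))*(-64) - 102 = (-7 + (3*6)² + 6*(3*6))*(-64) - 102 = (-7 + 18² + 6*18)*(-64) - 102 = (-7 + 324 + 108)*(-64) - 102 = 425*(-64) - 102 = -27200 - 102 = -27302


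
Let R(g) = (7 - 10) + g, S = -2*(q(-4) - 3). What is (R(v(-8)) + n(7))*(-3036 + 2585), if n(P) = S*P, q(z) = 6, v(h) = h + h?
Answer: 27511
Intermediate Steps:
v(h) = 2*h
S = -6 (S = -2*(6 - 3) = -2*3 = -6)
R(g) = -3 + g
n(P) = -6*P
(R(v(-8)) + n(7))*(-3036 + 2585) = ((-3 + 2*(-8)) - 6*7)*(-3036 + 2585) = ((-3 - 16) - 42)*(-451) = (-19 - 42)*(-451) = -61*(-451) = 27511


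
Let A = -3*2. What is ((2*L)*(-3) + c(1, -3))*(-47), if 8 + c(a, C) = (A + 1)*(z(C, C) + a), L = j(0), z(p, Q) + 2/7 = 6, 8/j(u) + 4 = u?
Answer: 9729/7 ≈ 1389.9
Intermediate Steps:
j(u) = 8/(-4 + u)
A = -6
z(p, Q) = 40/7 (z(p, Q) = -2/7 + 6 = 40/7)
L = -2 (L = 8/(-4 + 0) = 8/(-4) = 8*(-¼) = -2)
c(a, C) = -256/7 - 5*a (c(a, C) = -8 + (-6 + 1)*(40/7 + a) = -8 - 5*(40/7 + a) = -8 + (-200/7 - 5*a) = -256/7 - 5*a)
((2*L)*(-3) + c(1, -3))*(-47) = ((2*(-2))*(-3) + (-256/7 - 5*1))*(-47) = (-4*(-3) + (-256/7 - 5))*(-47) = (12 - 291/7)*(-47) = -207/7*(-47) = 9729/7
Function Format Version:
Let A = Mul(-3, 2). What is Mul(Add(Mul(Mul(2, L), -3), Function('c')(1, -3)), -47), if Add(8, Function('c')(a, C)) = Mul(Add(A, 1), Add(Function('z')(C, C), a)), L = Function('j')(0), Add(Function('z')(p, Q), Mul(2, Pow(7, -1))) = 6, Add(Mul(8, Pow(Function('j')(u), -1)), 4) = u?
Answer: Rational(9729, 7) ≈ 1389.9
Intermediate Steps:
Function('j')(u) = Mul(8, Pow(Add(-4, u), -1))
A = -6
Function('z')(p, Q) = Rational(40, 7) (Function('z')(p, Q) = Add(Rational(-2, 7), 6) = Rational(40, 7))
L = -2 (L = Mul(8, Pow(Add(-4, 0), -1)) = Mul(8, Pow(-4, -1)) = Mul(8, Rational(-1, 4)) = -2)
Function('c')(a, C) = Add(Rational(-256, 7), Mul(-5, a)) (Function('c')(a, C) = Add(-8, Mul(Add(-6, 1), Add(Rational(40, 7), a))) = Add(-8, Mul(-5, Add(Rational(40, 7), a))) = Add(-8, Add(Rational(-200, 7), Mul(-5, a))) = Add(Rational(-256, 7), Mul(-5, a)))
Mul(Add(Mul(Mul(2, L), -3), Function('c')(1, -3)), -47) = Mul(Add(Mul(Mul(2, -2), -3), Add(Rational(-256, 7), Mul(-5, 1))), -47) = Mul(Add(Mul(-4, -3), Add(Rational(-256, 7), -5)), -47) = Mul(Add(12, Rational(-291, 7)), -47) = Mul(Rational(-207, 7), -47) = Rational(9729, 7)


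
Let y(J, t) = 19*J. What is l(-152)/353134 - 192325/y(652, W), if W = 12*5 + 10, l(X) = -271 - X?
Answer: -1787315019/115121684 ≈ -15.525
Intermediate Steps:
W = 70 (W = 60 + 10 = 70)
l(-152)/353134 - 192325/y(652, W) = (-271 - 1*(-152))/353134 - 192325/(19*652) = (-271 + 152)*(1/353134) - 192325/12388 = -119*1/353134 - 192325*1/12388 = -119/353134 - 192325/12388 = -1787315019/115121684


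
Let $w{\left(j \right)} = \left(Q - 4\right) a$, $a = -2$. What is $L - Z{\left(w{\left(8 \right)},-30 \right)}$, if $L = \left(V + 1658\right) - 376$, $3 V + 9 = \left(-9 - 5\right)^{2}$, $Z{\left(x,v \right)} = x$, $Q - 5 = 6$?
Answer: $\frac{4075}{3} \approx 1358.3$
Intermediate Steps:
$Q = 11$ ($Q = 5 + 6 = 11$)
$w{\left(j \right)} = -14$ ($w{\left(j \right)} = \left(11 - 4\right) \left(-2\right) = 7 \left(-2\right) = -14$)
$V = \frac{187}{3}$ ($V = -3 + \frac{\left(-9 - 5\right)^{2}}{3} = -3 + \frac{\left(-14\right)^{2}}{3} = -3 + \frac{1}{3} \cdot 196 = -3 + \frac{196}{3} = \frac{187}{3} \approx 62.333$)
$L = \frac{4033}{3}$ ($L = \left(\frac{187}{3} + 1658\right) - 376 = \frac{5161}{3} - 376 = \frac{4033}{3} \approx 1344.3$)
$L - Z{\left(w{\left(8 \right)},-30 \right)} = \frac{4033}{3} - -14 = \frac{4033}{3} + 14 = \frac{4075}{3}$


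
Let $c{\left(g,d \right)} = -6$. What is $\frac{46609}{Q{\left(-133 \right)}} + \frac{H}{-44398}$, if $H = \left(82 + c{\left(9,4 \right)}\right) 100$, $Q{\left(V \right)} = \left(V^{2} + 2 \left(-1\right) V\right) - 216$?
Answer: $\frac{967264991}{393788061} \approx 2.4563$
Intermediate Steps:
$Q{\left(V \right)} = -216 + V^{2} - 2 V$ ($Q{\left(V \right)} = \left(V^{2} - 2 V\right) - 216 = -216 + V^{2} - 2 V$)
$H = 7600$ ($H = \left(82 - 6\right) 100 = 76 \cdot 100 = 7600$)
$\frac{46609}{Q{\left(-133 \right)}} + \frac{H}{-44398} = \frac{46609}{-216 + \left(-133\right)^{2} - -266} + \frac{7600}{-44398} = \frac{46609}{-216 + 17689 + 266} + 7600 \left(- \frac{1}{44398}\right) = \frac{46609}{17739} - \frac{3800}{22199} = \frac{967264991}{393788061}$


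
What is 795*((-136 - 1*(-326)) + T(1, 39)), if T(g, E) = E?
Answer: 182055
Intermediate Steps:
795*((-136 - 1*(-326)) + T(1, 39)) = 795*((-136 - 1*(-326)) + 39) = 795*((-136 + 326) + 39) = 795*(190 + 39) = 795*229 = 182055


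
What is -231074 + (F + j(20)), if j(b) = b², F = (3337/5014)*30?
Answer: -578249663/2507 ≈ -2.3065e+5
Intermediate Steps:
F = 50055/2507 (F = (3337*(1/5014))*30 = (3337/5014)*30 = 50055/2507 ≈ 19.966)
-231074 + (F + j(20)) = -231074 + (50055/2507 + 20²) = -231074 + (50055/2507 + 400) = -231074 + 1052855/2507 = -578249663/2507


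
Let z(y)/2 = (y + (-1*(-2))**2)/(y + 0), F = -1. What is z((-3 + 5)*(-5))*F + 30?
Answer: 144/5 ≈ 28.800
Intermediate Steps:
z(y) = 2*(4 + y)/y (z(y) = 2*((y + (-1*(-2))**2)/(y + 0)) = 2*((y + 2**2)/y) = 2*((y + 4)/y) = 2*((4 + y)/y) = 2*(4 + y)/y)
z((-3 + 5)*(-5))*F + 30 = (2 + 8/(((-3 + 5)*(-5))))*(-1) + 30 = (2 + 8/((2*(-5))))*(-1) + 30 = (2 + 8/(-10))*(-1) + 30 = (2 + 8*(-1/10))*(-1) + 30 = (2 - 4/5)*(-1) + 30 = (6/5)*(-1) + 30 = -6/5 + 30 = 144/5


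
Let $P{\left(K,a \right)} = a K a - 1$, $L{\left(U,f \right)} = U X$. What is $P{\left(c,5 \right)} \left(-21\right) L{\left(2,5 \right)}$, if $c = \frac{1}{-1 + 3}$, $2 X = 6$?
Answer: $-1449$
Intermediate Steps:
$X = 3$ ($X = \frac{1}{2} \cdot 6 = 3$)
$L{\left(U,f \right)} = 3 U$ ($L{\left(U,f \right)} = U 3 = 3 U$)
$c = \frac{1}{2} \approx 0.5$
$P{\left(K,a \right)} = -1 + K a^{2}$ ($P{\left(K,a \right)} = K a a - 1 = K a^{2} - 1 = -1 + K a^{2}$)
$P{\left(c,5 \right)} \left(-21\right) L{\left(2,5 \right)} = \left(-1 + \frac{5^{2}}{2}\right) \left(-21\right) 3 \cdot 2 = \left(-1 + \frac{1}{2} \cdot 25\right) \left(-21\right) 6 = \left(-1 + \frac{25}{2}\right) \left(-21\right) 6 = \frac{23}{2} \left(-21\right) 6 = \left(- \frac{483}{2}\right) 6 = -1449$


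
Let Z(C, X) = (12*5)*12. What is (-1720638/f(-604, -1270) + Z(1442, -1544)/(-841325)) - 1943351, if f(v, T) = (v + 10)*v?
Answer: -6517739346780803/3353857980 ≈ -1.9434e+6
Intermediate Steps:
Z(C, X) = 720 (Z(C, X) = 60*12 = 720)
f(v, T) = v*(10 + v) (f(v, T) = (10 + v)*v = v*(10 + v))
(-1720638/f(-604, -1270) + Z(1442, -1544)/(-841325)) - 1943351 = (-1720638*(-1/(604*(10 - 604))) + 720/(-841325)) - 1943351 = (-1720638/((-604*(-594))) + 720*(-1/841325)) - 1943351 = (-1720638/358776 - 144/168265) - 1943351 = (-1720638*1/358776 - 144/168265) - 1943351 = (-95591/19932 - 144/168265) - 1943351 = -16087489823/3353857980 - 1943351 = -6517739346780803/3353857980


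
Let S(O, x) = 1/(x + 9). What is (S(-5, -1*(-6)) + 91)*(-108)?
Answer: -49176/5 ≈ -9835.2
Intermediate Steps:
S(O, x) = 1/(9 + x)
(S(-5, -1*(-6)) + 91)*(-108) = (1/(9 - 1*(-6)) + 91)*(-108) = (1/(9 + 6) + 91)*(-108) = (1/15 + 91)*(-108) = (1366/15)*(-108) = -49176/5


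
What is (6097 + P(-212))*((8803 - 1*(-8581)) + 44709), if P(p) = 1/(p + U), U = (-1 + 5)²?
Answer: 74201818023/196 ≈ 3.7858e+8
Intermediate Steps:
U = 16 (U = 4² = 16)
P(p) = 1/(16 + p) (P(p) = 1/(p + 16) = 1/(16 + p))
(6097 + P(-212))*((8803 - 1*(-8581)) + 44709) = (6097 + 1/(16 - 212))*((8803 - 1*(-8581)) + 44709) = (6097 + 1/(-196))*((8803 + 8581) + 44709) = (6097 - 1/196)*(17384 + 44709) = (1195011/196)*62093 = 74201818023/196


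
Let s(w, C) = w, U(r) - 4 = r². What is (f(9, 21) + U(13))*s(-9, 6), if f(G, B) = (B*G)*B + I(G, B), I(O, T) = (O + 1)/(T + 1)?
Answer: -410103/11 ≈ -37282.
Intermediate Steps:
U(r) = 4 + r²
I(O, T) = (1 + O)/(1 + T)
f(G, B) = G*B² + (1 + G)/(1 + B) (f(G, B) = (B*G)*B + (1 + G)/(1 + B) = G*B² + (1 + G)/(1 + B))
(f(9, 21) + U(13))*s(-9, 6) = ((1 + 9 + 9*21²*(1 + 21))/(1 + 21) + (4 + 13²))*(-9) = ((1 + 9 + 9*441*22)/22 + (4 + 169))*(-9) = ((1 + 9 + 87318)/22 + 173)*(-9) = ((1/22)*87328 + 173)*(-9) = (43664/11 + 173)*(-9) = (45567/11)*(-9) = -410103/11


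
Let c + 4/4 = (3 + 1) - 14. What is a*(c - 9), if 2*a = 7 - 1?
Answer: -60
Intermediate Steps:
a = 3 (a = (7 - 1)/2 = (½)*6 = 3)
c = -11 (c = -1 + ((3 + 1) - 14) = -1 + (4 - 14) = -1 - 10 = -11)
a*(c - 9) = 3*(-11 - 9) = 3*(-20) = -60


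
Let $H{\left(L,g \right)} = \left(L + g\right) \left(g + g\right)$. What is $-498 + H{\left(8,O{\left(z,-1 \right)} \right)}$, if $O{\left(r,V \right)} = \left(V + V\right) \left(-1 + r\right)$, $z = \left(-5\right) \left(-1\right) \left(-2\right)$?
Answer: $822$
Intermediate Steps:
$z = -10$ ($z = 5 \left(-2\right) = -10$)
$O{\left(r,V \right)} = 2 V \left(-1 + r\right)$
$H{\left(L,g \right)} = 2 g \left(L + g\right)$ ($H{\left(L,g \right)} = \left(L + g\right) 2 g = 2 g \left(L + g\right)$)
$-498 + H{\left(8,O{\left(z,-1 \right)} \right)} = -498 + 2 \cdot 2 \left(-1\right) \left(-1 - 10\right) \left(8 + 2 \left(-1\right) \left(-1 - 10\right)\right) = -498 + 2 \cdot 2 \left(-1\right) \left(-11\right) \left(8 + 2 \left(-1\right) \left(-11\right)\right) = -498 + 2 \cdot 22 \left(8 + 22\right) = -498 + 2 \cdot 22 \cdot 30 = -498 + 1320 = 822$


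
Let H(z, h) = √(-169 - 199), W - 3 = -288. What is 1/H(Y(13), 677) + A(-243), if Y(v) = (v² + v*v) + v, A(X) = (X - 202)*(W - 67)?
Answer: 156640 - I*√23/92 ≈ 1.5664e+5 - 0.052129*I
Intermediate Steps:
W = -285 (W = 3 - 288 = -285)
A(X) = 71104 - 352*X (A(X) = (X - 202)*(-285 - 67) = (-202 + X)*(-352) = 71104 - 352*X)
Y(v) = v + 2*v² (Y(v) = (v² + v²) + v = 2*v² + v = v + 2*v²)
H(z, h) = 4*I*√23 (H(z, h) = √(-368) = 4*I*√23)
1/H(Y(13), 677) + A(-243) = 1/(4*I*√23) + (71104 - 352*(-243)) = -I*√23/92 + (71104 + 85536) = -I*√23/92 + 156640 = 156640 - I*√23/92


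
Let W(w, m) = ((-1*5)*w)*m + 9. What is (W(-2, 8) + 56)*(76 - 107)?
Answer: -4495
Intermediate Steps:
W(w, m) = 9 - 5*m*w (W(w, m) = (-5*w)*m + 9 = -5*m*w + 9 = 9 - 5*m*w)
(W(-2, 8) + 56)*(76 - 107) = ((9 - 5*8*(-2)) + 56)*(76 - 107) = ((9 + 80) + 56)*(-31) = (89 + 56)*(-31) = 145*(-31) = -4495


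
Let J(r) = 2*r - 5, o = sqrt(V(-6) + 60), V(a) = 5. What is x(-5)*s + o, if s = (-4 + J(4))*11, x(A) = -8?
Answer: 88 + sqrt(65) ≈ 96.062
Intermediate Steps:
o = sqrt(65) (o = sqrt(5 + 60) = sqrt(65) ≈ 8.0623)
J(r) = -5 + 2*r
s = -11 (s = (-4 + (-5 + 2*4))*11 = (-4 + (-5 + 8))*11 = (-4 + 3)*11 = -1*11 = -11)
x(-5)*s + o = -8*(-11) + sqrt(65) = 88 + sqrt(65)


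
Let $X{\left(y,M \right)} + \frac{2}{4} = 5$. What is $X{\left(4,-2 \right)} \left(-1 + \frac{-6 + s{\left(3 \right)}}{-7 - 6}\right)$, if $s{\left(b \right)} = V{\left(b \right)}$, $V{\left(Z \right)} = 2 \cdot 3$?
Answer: $- \frac{9}{2} \approx -4.5$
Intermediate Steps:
$V{\left(Z \right)} = 6$
$s{\left(b \right)} = 6$
$X{\left(y,M \right)} = \frac{9}{2}$ ($X{\left(y,M \right)} = - \frac{1}{2} + 5 = \frac{9}{2}$)
$X{\left(4,-2 \right)} \left(-1 + \frac{-6 + s{\left(3 \right)}}{-7 - 6}\right) = \frac{9 \left(-1 + \frac{-6 + 6}{-7 - 6}\right)}{2} = \frac{9 \left(-1 + \frac{0}{-13}\right)}{2} = \frac{9 \left(-1 + 0 \left(- \frac{1}{13}\right)\right)}{2} = \frac{9 \left(-1 + 0\right)}{2} = \frac{9}{2} \left(-1\right) = - \frac{9}{2}$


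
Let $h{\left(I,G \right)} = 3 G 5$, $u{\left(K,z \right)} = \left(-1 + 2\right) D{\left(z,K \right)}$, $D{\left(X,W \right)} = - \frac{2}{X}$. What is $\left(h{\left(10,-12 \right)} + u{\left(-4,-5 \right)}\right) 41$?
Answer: $- \frac{36818}{5} \approx -7363.6$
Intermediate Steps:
$u{\left(K,z \right)} = - \frac{2}{z}$ ($u{\left(K,z \right)} = \left(-1 + 2\right) \left(- \frac{2}{z}\right) = 1 \left(- \frac{2}{z}\right) = - \frac{2}{z}$)
$h{\left(I,G \right)} = 15 G$
$\left(h{\left(10,-12 \right)} + u{\left(-4,-5 \right)}\right) 41 = \left(15 \left(-12\right) - \frac{2}{-5}\right) 41 = \left(-180 - - \frac{2}{5}\right) 41 = \left(-180 + \frac{2}{5}\right) 41 = \left(- \frac{898}{5}\right) 41 = - \frac{36818}{5}$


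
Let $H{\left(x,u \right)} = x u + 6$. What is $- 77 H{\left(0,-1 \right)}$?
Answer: $-462$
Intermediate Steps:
$H{\left(x,u \right)} = 6 + u x$ ($H{\left(x,u \right)} = u x + 6 = 6 + u x$)
$- 77 H{\left(0,-1 \right)} = - 77 \left(6 - 0\right) = - 77 \left(6 + 0\right) = \left(-77\right) 6 = -462$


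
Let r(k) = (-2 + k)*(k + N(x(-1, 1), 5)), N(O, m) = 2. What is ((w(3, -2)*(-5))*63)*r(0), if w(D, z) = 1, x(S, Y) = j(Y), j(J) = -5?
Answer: 1260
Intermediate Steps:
x(S, Y) = -5
r(k) = (-2 + k)*(2 + k) (r(k) = (-2 + k)*(k + 2) = (-2 + k)*(2 + k))
((w(3, -2)*(-5))*63)*r(0) = ((1*(-5))*63)*(-4 + 0**2) = (-5*63)*(-4 + 0) = -315*(-4) = 1260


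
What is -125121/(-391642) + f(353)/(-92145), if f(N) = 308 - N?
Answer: 769793229/2405856806 ≈ 0.31997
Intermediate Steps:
-125121/(-391642) + f(353)/(-92145) = -125121/(-391642) + (308 - 1*353)/(-92145) = -125121*(-1/391642) + (308 - 353)*(-1/92145) = 125121/391642 - 45*(-1/92145) = 125121/391642 + 3/6143 = 769793229/2405856806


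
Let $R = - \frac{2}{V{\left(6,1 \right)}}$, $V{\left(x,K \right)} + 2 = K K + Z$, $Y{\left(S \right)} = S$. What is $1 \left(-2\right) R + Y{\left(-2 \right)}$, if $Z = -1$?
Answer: $-4$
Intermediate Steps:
$V{\left(x,K \right)} = -3 + K^{2}$ ($V{\left(x,K \right)} = -2 + \left(K K - 1\right) = -2 + \left(K^{2} - 1\right) = -2 + \left(-1 + K^{2}\right) = -3 + K^{2}$)
$R = 1$ ($R = - \frac{2}{-3 + 1^{2}} = - \frac{2}{-3 + 1} = - \frac{2}{-2} = \left(-2\right) \left(- \frac{1}{2}\right) = 1$)
$1 \left(-2\right) R + Y{\left(-2 \right)} = 1 \left(-2\right) 1 - 2 = \left(-2\right) 1 - 2 = -2 - 2 = -4$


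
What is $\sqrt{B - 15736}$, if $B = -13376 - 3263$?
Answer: $5 i \sqrt{1295} \approx 179.93 i$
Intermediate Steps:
$B = -16639$
$\sqrt{B - 15736} = \sqrt{-16639 - 15736} = \sqrt{-32375} = 5 i \sqrt{1295}$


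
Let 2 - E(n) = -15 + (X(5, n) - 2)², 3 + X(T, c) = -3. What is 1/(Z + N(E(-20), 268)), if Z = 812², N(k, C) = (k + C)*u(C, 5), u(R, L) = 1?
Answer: 1/659565 ≈ 1.5162e-6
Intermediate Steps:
X(T, c) = -6 (X(T, c) = -3 - 3 = -6)
E(n) = -47 (E(n) = 2 - (-15 + (-6 - 2)²) = 2 - (-15 + (-8)²) = 2 - (-15 + 64) = 2 - 1*49 = 2 - 49 = -47)
N(k, C) = C + k (N(k, C) = (k + C)*1 = (C + k)*1 = C + k)
Z = 659344
1/(Z + N(E(-20), 268)) = 1/(659344 + (268 - 47)) = 1/(659344 + 221) = 1/659565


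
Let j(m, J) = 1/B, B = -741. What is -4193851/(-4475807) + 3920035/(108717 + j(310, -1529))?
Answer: 13338935873183441/360567860951872 ≈ 36.994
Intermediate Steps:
j(m, J) = -1/741 (j(m, J) = 1/(-741) = -1/741)
-4193851/(-4475807) + 3920035/(108717 + j(310, -1529)) = -4193851/(-4475807) + 3920035/(108717 - 1/741) = -4193851*(-1/4475807) + 3920035/(80559296/741) = 4193851/4475807 + 3920035*(741/80559296) = 4193851/4475807 + 2904745935/80559296 = 13338935873183441/360567860951872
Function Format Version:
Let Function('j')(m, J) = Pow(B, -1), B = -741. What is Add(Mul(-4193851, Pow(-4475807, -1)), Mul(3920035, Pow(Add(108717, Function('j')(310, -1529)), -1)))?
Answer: Rational(13338935873183441, 360567860951872) ≈ 36.994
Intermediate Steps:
Function('j')(m, J) = Rational(-1, 741) (Function('j')(m, J) = Pow(-741, -1) = Rational(-1, 741))
Add(Mul(-4193851, Pow(-4475807, -1)), Mul(3920035, Pow(Add(108717, Function('j')(310, -1529)), -1))) = Add(Mul(-4193851, Pow(-4475807, -1)), Mul(3920035, Pow(Add(108717, Rational(-1, 741)), -1))) = Add(Mul(-4193851, Rational(-1, 4475807)), Mul(3920035, Pow(Rational(80559296, 741), -1))) = Add(Rational(4193851, 4475807), Mul(3920035, Rational(741, 80559296))) = Add(Rational(4193851, 4475807), Rational(2904745935, 80559296)) = Rational(13338935873183441, 360567860951872)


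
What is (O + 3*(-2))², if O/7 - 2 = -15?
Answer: 9409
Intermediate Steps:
O = -91 (O = 14 + 7*(-15) = 14 - 105 = -91)
(O + 3*(-2))² = (-91 + 3*(-2))² = (-91 - 6)² = (-97)² = 9409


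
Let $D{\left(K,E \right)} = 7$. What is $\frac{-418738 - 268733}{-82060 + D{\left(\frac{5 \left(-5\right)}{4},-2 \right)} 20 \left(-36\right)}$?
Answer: $\frac{687471}{87100} \approx 7.8929$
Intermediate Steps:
$\frac{-418738 - 268733}{-82060 + D{\left(\frac{5 \left(-5\right)}{4},-2 \right)} 20 \left(-36\right)} = \frac{-418738 - 268733}{-82060 + 7 \cdot 20 \left(-36\right)} = - \frac{687471}{-82060 + 140 \left(-36\right)} = - \frac{687471}{-82060 - 5040} = - \frac{687471}{-87100} = \left(-687471\right) \left(- \frac{1}{87100}\right) = \frac{687471}{87100}$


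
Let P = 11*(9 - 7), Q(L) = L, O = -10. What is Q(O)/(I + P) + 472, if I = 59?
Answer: 38222/81 ≈ 471.88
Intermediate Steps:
P = 22 (P = 11*2 = 22)
Q(O)/(I + P) + 472 = -10/(59 + 22) + 472 = -10/81 + 472 = 38222/81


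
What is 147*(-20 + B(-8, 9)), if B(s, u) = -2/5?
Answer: -14994/5 ≈ -2998.8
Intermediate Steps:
B(s, u) = -2/5 (B(s, u) = -2*1/5 = -2/5)
147*(-20 + B(-8, 9)) = 147*(-20 - 2/5) = 147*(-102/5) = -14994/5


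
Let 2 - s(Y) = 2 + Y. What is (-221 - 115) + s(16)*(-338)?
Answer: 5072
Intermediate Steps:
s(Y) = -Y (s(Y) = 2 - (2 + Y) = 2 + (-2 - Y) = -Y)
(-221 - 115) + s(16)*(-338) = (-221 - 115) - 1*16*(-338) = -336 - 16*(-338) = -336 + 5408 = 5072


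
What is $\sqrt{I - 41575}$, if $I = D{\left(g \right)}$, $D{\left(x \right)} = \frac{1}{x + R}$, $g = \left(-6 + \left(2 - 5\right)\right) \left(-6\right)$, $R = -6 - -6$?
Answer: $\frac{i \sqrt{13470294}}{18} \approx 203.9 i$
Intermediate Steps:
$R = 0$ ($R = -6 + 6 = 0$)
$g = 54$ ($g = \left(-6 + \left(2 - 5\right)\right) \left(-6\right) = \left(-6 - 3\right) \left(-6\right) = \left(-9\right) \left(-6\right) = 54$)
$D{\left(x \right)} = \frac{1}{x}$ ($D{\left(x \right)} = \frac{1}{x + 0} = \frac{1}{x}$)
$I = \frac{1}{54} \approx 0.018519$
$\sqrt{I - 41575} = \sqrt{\frac{1}{54} - 41575} = \sqrt{- \frac{2245049}{54}} = \frac{i \sqrt{13470294}}{18}$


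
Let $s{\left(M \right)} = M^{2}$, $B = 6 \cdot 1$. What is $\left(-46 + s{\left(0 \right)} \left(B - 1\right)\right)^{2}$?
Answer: $2116$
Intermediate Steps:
$B = 6$
$\left(-46 + s{\left(0 \right)} \left(B - 1\right)\right)^{2} = \left(-46 + 0^{2} \left(6 - 1\right)\right)^{2} = \left(-46 + 0 \cdot 5\right)^{2} = \left(-46 + 0\right)^{2} = \left(-46\right)^{2} = 2116$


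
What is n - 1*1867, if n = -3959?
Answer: -5826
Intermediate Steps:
n - 1*1867 = -3959 - 1*1867 = -3959 - 1867 = -5826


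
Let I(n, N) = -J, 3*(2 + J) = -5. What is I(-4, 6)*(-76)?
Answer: -836/3 ≈ -278.67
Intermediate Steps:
J = -11/3 (J = -2 + (⅓)*(-5) = -2 - 5/3 = -11/3 ≈ -3.6667)
I(n, N) = 11/3 (I(n, N) = -1*(-11/3) = 11/3)
I(-4, 6)*(-76) = (11/3)*(-76) = -836/3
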